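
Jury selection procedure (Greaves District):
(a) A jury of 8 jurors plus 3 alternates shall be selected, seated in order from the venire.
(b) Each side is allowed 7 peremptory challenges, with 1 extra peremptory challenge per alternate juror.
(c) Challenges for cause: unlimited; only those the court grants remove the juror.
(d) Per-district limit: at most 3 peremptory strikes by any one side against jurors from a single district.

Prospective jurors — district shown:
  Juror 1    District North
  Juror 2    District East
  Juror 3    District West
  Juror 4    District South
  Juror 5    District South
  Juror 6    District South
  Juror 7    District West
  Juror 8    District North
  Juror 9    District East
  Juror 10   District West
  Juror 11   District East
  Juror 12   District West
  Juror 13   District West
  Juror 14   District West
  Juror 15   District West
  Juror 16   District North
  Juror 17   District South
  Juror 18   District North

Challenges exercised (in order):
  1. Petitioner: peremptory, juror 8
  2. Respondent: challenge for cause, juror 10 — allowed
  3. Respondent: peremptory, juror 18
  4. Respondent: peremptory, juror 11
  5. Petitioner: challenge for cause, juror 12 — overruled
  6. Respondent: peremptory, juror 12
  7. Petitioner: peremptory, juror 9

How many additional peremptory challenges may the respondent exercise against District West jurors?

Respondent peremptories so far: #18, #11, #12 — 3 of 10 used, 7 left overall.
Against District West: #12 — 1 used; per-district cap 3 leaves 2.
Binding limit: min(7, 2) = 2.

2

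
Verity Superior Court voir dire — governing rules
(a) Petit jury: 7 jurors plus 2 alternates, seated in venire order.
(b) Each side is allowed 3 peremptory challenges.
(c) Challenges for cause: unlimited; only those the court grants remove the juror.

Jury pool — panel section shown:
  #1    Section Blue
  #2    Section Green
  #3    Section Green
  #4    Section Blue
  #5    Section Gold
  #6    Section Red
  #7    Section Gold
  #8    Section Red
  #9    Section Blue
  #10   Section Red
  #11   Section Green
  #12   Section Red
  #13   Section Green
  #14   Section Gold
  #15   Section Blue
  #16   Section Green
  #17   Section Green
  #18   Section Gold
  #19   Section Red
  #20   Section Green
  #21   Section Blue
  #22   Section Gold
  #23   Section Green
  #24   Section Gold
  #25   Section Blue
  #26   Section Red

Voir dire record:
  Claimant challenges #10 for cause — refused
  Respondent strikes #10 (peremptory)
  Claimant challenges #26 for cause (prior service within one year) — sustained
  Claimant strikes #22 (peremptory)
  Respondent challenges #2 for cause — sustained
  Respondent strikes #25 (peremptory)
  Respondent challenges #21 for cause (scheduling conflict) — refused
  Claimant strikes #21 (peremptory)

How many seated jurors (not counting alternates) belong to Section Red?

2

Removed: #2, #10, #21, #22, #25, #26.
Seated jurors 1–7: #1, #3, #4, #5, #6, #7, #8 (alternates #9, #11 not counted).
Of those, in Section Red: #6, #8 → 2.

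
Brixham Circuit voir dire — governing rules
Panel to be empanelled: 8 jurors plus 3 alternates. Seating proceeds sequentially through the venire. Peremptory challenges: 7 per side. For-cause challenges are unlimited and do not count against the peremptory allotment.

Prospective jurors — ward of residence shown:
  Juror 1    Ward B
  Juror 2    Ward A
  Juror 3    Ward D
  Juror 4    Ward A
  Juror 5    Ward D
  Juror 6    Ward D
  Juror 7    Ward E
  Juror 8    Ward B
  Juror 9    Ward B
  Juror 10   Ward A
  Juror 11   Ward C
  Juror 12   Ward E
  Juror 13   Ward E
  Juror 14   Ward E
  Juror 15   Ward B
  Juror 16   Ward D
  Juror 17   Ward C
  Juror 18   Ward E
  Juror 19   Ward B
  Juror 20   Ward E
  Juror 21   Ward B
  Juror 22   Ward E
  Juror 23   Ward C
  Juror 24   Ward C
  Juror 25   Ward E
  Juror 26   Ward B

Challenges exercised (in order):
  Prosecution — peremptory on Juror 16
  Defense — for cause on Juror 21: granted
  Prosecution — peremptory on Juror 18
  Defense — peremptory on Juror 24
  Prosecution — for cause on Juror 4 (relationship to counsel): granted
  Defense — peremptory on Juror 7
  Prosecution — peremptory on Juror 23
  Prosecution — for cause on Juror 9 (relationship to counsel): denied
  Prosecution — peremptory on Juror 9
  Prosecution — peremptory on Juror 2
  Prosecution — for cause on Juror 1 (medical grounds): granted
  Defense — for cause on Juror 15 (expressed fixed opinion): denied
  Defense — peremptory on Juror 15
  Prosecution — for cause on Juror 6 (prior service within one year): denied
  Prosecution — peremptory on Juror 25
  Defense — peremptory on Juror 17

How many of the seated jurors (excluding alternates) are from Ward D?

Removed: #1, #2, #4, #7, #9, #15, #16, #17, #18, #21, #23, #24, #25.
Seated jurors 1–8: #3, #5, #6, #8, #10, #11, #12, #13 (alternates #14, #19, #20 not counted).
Of those, in Ward D: #3, #5, #6 → 3.

3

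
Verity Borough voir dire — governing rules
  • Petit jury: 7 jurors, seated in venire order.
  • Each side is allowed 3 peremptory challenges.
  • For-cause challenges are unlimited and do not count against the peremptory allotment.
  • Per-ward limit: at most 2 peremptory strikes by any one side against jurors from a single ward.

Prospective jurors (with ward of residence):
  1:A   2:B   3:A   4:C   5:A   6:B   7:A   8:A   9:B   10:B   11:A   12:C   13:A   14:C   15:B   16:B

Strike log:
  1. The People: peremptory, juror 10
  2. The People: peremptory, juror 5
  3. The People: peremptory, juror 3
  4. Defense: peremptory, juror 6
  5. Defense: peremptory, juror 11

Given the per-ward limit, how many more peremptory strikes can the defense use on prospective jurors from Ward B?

1

Defense peremptories so far: #6, #11 — 2 of 3 used, 1 left overall.
Against Ward B: #6 — 1 used; per-ward cap 2 leaves 1.
Binding limit: min(1, 1) = 1.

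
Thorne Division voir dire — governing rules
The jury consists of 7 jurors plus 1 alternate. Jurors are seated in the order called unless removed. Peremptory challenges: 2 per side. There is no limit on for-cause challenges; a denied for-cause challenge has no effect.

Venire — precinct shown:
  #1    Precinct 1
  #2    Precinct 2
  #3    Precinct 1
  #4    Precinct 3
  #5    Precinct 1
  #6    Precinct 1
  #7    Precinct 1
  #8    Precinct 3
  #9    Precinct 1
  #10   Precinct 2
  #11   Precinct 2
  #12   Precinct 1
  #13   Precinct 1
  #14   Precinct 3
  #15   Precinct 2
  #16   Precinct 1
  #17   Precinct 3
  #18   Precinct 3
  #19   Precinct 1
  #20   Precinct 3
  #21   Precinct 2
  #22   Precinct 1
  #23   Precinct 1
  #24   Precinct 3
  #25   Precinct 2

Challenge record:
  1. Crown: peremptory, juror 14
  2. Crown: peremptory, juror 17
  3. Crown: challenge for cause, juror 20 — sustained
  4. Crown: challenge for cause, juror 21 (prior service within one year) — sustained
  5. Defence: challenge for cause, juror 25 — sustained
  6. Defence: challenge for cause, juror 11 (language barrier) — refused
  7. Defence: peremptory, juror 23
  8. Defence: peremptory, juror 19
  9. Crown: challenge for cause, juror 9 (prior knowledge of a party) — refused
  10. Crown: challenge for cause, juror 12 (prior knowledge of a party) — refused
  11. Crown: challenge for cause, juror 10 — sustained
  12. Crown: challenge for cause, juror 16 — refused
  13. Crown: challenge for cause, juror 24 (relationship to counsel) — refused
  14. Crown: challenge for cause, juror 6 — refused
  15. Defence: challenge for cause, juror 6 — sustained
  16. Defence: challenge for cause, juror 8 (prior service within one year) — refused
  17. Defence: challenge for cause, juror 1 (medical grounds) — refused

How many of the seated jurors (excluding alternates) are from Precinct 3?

Removed: #6, #10, #14, #17, #19, #20, #21, #23, #25.
Seated jurors 1–7: #1, #2, #3, #4, #5, #7, #8 (alternates #9 not counted).
Of those, in Precinct 3: #4, #8 → 2.

2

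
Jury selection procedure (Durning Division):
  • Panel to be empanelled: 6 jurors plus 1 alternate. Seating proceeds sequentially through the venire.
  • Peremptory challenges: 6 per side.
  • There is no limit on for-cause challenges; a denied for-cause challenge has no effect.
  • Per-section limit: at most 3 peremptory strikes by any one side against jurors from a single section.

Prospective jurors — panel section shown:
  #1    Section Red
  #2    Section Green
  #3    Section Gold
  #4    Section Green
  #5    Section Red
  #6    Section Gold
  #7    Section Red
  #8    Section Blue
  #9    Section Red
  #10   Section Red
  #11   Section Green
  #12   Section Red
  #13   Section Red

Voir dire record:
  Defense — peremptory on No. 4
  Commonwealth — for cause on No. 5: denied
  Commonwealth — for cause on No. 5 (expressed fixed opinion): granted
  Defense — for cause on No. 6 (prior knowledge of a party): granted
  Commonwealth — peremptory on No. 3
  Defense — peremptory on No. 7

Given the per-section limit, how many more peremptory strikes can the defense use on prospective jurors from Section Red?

2

Defense peremptories so far: #4, #7 — 2 of 6 used, 4 left overall.
Against Section Red: #7 — 1 used; per-section cap 3 leaves 2.
Binding limit: min(4, 2) = 2.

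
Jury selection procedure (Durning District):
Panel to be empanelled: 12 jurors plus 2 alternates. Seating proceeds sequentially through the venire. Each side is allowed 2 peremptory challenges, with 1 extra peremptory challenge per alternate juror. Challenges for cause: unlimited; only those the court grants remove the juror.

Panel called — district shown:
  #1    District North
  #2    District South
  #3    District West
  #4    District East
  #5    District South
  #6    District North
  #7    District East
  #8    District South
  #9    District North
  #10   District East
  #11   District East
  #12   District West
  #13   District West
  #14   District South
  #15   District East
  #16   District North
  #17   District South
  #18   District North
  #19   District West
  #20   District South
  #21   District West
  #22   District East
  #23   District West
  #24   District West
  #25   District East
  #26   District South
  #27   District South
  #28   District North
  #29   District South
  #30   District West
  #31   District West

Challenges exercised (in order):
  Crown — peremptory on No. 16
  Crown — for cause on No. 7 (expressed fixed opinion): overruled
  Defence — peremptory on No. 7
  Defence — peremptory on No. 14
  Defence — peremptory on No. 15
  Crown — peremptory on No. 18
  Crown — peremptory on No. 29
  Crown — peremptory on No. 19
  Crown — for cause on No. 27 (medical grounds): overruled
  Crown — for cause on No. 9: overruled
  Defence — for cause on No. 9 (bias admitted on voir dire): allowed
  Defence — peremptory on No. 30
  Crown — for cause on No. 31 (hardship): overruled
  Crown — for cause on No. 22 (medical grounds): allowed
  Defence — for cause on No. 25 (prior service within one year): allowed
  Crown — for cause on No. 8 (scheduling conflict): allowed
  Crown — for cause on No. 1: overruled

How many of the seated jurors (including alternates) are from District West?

5

Removed: #7, #8, #9, #14, #15, #16, #18, #19, #22, #25, #29, #30.
Seated (14 incl. alternates): #1, #2, #3, #4, #5, #6, #10, #11, #12, #13, #17, #20, #21, #23.
Of those, in District West: #3, #12, #13, #21, #23 → 5.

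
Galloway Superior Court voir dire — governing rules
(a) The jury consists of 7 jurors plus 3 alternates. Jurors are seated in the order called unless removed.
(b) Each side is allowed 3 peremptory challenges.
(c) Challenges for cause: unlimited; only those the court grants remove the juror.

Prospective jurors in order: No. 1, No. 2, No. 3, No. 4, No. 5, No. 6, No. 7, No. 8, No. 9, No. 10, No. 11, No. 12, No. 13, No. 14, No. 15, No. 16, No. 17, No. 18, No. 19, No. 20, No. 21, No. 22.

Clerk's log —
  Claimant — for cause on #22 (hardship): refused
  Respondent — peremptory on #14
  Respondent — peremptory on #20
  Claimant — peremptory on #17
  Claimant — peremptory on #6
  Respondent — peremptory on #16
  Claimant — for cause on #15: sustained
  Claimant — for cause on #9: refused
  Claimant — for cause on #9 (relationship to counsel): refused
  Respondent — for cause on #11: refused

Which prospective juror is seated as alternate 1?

Removed: #6, #14, #15, #16, #17, #20. (#9, #11, #22 stay — for-cause denied.)
Seating in order: seats 1–7 → #1, #2, #3, #4, #5, #7, #8; alternates → #9, #10, #11.
So alternate 1 is #9.

9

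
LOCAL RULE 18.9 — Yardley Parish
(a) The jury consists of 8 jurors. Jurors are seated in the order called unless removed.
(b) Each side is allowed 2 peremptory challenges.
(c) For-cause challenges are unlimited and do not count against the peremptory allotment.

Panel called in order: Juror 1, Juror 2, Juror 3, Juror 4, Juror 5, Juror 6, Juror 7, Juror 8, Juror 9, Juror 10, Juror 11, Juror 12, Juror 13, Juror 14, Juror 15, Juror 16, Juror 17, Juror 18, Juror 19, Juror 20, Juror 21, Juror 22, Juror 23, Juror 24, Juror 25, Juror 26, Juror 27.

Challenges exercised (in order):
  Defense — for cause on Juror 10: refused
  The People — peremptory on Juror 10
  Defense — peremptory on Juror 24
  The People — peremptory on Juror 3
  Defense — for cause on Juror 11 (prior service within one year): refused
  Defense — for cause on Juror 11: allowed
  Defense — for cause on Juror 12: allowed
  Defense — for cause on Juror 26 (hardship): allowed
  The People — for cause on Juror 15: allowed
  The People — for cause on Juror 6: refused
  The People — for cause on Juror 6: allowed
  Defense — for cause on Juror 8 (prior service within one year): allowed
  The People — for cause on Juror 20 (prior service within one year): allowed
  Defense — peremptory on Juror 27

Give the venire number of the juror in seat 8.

Removed: #3, #6, #8, #10, #11, #12, #15, #20, #24, #26, #27.
Seating in order: seats 1–8 → #1, #2, #4, #5, #7, #9, #13, #14.
So seat 8 is #14.

14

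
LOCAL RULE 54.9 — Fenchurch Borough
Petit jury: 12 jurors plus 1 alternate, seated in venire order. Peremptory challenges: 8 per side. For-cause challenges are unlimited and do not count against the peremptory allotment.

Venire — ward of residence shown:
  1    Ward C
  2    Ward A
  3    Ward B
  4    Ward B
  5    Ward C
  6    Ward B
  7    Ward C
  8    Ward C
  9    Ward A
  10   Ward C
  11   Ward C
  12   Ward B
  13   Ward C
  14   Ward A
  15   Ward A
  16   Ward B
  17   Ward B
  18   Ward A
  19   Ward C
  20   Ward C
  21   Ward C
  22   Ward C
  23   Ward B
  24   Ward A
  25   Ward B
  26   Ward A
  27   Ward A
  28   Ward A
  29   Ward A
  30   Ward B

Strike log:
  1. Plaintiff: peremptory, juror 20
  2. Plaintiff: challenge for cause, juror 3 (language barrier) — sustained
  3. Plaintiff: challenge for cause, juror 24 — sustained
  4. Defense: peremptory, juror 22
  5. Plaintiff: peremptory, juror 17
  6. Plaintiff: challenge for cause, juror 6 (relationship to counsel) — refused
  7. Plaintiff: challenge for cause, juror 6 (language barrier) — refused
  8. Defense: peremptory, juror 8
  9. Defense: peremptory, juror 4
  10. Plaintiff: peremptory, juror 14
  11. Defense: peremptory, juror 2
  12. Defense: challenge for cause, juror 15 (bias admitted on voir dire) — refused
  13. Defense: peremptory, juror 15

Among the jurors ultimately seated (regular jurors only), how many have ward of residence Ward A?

2

Removed: #2, #3, #4, #8, #14, #15, #17, #20, #22, #24.
Seated jurors 1–12: #1, #5, #6, #7, #9, #10, #11, #12, #13, #16, #18, #19 (alternates #21 not counted).
Of those, in Ward A: #9, #18 → 2.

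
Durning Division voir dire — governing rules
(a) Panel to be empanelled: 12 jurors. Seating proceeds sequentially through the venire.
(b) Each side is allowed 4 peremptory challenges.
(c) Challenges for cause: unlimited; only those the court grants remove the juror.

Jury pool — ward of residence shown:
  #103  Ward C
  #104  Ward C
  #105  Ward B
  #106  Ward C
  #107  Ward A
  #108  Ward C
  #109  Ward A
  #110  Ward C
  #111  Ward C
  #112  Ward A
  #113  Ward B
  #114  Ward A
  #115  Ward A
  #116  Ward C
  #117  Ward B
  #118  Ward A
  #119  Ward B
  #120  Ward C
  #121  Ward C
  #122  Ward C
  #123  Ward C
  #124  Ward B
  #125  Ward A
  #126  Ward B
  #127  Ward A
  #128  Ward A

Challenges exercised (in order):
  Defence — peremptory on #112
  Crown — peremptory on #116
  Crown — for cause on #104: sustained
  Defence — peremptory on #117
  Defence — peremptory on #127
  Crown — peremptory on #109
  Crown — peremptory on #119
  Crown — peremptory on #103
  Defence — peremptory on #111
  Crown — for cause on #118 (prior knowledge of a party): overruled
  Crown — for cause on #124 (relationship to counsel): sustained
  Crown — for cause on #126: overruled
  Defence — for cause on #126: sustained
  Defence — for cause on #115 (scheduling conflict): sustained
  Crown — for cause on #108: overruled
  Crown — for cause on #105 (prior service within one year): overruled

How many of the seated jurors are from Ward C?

Removed: #103, #104, #109, #111, #112, #115, #116, #117, #119, #124, #126, #127.
Seated jurors 1–12: #105, #106, #107, #108, #110, #113, #114, #118, #120, #121, #122, #123.
Of those, in Ward C: #106, #108, #110, #120, #121, #122, #123 → 7.

7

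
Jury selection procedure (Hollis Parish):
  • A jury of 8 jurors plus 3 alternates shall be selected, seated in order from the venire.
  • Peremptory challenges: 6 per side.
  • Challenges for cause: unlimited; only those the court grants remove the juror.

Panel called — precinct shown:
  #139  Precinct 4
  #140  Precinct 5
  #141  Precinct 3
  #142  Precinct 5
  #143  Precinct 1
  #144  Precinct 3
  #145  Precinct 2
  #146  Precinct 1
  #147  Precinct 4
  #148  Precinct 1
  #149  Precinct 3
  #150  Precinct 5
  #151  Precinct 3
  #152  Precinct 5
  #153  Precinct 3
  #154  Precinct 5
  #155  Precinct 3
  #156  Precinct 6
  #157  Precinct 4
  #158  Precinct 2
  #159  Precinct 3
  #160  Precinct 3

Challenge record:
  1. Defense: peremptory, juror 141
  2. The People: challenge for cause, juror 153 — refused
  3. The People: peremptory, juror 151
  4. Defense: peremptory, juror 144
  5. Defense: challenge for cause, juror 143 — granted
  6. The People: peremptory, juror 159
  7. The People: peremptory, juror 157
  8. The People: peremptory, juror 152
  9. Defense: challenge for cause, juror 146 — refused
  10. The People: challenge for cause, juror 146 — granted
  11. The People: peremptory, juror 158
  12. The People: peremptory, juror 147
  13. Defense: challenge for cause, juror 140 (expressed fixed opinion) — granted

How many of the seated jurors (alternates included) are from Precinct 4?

Removed: #140, #141, #143, #144, #146, #147, #151, #152, #157, #158, #159.
Seated (11 incl. alternates): #139, #142, #145, #148, #149, #150, #153, #154, #155, #156, #160.
Of those, in Precinct 4: #139 → 1.

1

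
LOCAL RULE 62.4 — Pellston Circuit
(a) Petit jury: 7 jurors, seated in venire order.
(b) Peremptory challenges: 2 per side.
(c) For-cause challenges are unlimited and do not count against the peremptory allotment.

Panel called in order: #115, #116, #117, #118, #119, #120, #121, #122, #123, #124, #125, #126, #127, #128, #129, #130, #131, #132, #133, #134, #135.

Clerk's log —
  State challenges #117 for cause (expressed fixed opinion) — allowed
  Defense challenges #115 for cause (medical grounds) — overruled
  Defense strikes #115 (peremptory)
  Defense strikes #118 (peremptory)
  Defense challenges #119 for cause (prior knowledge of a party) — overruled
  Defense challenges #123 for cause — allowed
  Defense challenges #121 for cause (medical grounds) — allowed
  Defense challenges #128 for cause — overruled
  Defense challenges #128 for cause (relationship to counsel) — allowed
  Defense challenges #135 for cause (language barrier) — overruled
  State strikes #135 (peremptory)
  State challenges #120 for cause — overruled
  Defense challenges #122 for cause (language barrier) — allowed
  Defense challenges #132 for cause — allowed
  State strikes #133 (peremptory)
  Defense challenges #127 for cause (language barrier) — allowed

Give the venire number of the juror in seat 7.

129

Removed: #115, #117, #118, #121, #122, #123, #127, #128, #132, #133, #135. (#119, #120 stay — for-cause denied.)
Filling seats in venire order through position 7: #116, #119, #120, #124, #125, #126, #129.
So seat 7 is #129.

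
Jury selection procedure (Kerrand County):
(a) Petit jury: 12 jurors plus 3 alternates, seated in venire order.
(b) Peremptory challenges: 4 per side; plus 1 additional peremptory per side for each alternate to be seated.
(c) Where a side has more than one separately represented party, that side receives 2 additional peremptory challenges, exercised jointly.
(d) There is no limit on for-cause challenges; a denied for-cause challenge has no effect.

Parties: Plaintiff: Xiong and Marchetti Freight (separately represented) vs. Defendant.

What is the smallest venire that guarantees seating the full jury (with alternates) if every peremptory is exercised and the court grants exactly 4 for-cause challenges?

Seats to fill: 12 + 3 alternates = 15.
Peremptories — Plaintiff: 4 + 1×3 + 2 = 9; Defendant: 4 + 1×3 = 7; total 16.
For-cause removals: 4.
Minimum venire: 15 + 16 + 4 = 35.

35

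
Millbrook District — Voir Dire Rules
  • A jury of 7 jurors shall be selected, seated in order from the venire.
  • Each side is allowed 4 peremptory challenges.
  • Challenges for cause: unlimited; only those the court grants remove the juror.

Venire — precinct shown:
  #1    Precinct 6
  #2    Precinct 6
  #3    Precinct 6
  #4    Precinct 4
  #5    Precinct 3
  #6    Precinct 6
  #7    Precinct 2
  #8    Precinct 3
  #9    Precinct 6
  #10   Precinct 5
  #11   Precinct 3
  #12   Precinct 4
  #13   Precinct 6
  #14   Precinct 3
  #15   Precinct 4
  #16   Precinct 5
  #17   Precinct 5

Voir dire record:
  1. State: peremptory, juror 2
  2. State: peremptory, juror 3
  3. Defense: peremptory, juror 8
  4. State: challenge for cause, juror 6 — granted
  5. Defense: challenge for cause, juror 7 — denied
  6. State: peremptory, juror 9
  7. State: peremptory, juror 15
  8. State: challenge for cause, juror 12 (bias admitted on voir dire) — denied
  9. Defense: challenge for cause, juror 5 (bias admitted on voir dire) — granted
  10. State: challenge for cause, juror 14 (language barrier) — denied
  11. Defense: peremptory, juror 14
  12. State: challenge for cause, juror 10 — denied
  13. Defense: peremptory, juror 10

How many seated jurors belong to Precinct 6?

2

Removed: #2, #3, #5, #6, #8, #9, #10, #14, #15.
Seated jurors 1–7: #1, #4, #7, #11, #12, #13, #16.
Of those, in Precinct 6: #1, #13 → 2.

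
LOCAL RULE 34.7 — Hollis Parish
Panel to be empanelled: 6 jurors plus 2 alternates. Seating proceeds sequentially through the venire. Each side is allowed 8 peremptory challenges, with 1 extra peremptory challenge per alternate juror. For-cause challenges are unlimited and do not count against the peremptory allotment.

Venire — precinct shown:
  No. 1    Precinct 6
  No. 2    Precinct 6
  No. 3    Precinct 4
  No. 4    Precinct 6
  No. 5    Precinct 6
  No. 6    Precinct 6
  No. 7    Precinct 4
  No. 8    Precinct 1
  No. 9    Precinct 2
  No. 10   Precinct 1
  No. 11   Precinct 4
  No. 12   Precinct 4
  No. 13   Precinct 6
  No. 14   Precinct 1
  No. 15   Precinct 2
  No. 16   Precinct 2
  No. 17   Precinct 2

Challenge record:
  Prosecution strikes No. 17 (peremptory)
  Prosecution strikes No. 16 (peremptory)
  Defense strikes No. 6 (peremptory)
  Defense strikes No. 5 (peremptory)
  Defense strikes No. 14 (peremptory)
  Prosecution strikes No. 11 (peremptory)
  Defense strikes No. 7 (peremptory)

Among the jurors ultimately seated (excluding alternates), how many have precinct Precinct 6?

3

Removed: #5, #6, #7, #11, #14, #16, #17.
Seated jurors 1–6: #1, #2, #3, #4, #8, #9 (alternates #10, #12 not counted).
Of those, in Precinct 6: #1, #2, #4 → 3.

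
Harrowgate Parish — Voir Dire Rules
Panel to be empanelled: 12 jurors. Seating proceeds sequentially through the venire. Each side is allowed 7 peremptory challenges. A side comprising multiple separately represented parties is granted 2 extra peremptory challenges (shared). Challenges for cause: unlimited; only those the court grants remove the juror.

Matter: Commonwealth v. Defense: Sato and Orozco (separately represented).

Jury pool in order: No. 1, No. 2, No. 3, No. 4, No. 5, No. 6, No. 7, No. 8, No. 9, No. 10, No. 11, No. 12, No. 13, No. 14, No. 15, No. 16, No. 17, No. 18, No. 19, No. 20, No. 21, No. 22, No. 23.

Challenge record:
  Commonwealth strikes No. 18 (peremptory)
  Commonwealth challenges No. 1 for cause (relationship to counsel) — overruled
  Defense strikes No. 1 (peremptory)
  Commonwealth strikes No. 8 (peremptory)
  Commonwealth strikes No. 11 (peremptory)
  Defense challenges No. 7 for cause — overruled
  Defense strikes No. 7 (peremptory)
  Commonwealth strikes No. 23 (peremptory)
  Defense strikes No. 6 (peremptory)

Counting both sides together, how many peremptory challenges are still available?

9

Commonwealth allotment: 7. Defense allotment: 7 base + 2 multi-party = 9.
Commonwealth peremptories used: #18, #8, #11, #23 — 4 (the for-cause on #1 doesn't count).
Defense peremptories used: #1, #7, #6 — 3 (the for-cause on #7 doesn't count).
Remaining: (7 − 4) + (9 − 3) = 9.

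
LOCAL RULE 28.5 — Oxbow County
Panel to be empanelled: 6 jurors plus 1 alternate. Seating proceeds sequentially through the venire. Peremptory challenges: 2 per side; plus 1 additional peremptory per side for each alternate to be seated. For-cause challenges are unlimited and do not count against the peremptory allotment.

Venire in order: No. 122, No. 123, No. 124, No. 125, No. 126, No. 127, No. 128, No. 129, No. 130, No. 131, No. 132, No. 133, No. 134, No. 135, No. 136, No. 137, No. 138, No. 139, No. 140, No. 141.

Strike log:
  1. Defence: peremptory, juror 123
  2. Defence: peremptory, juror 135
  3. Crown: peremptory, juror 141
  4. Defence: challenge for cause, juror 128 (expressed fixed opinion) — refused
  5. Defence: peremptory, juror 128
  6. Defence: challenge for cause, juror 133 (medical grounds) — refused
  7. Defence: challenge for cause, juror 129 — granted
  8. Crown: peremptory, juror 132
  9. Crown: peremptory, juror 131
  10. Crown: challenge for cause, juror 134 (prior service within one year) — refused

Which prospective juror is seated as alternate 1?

133

Removed: #123, #128, #129, #131, #132, #135, #141. (#133, #134 stay — for-cause denied.)
Seating in order: seats 1–6 → #122, #124, #125, #126, #127, #130; alternates → #133.
So alternate 1 is #133.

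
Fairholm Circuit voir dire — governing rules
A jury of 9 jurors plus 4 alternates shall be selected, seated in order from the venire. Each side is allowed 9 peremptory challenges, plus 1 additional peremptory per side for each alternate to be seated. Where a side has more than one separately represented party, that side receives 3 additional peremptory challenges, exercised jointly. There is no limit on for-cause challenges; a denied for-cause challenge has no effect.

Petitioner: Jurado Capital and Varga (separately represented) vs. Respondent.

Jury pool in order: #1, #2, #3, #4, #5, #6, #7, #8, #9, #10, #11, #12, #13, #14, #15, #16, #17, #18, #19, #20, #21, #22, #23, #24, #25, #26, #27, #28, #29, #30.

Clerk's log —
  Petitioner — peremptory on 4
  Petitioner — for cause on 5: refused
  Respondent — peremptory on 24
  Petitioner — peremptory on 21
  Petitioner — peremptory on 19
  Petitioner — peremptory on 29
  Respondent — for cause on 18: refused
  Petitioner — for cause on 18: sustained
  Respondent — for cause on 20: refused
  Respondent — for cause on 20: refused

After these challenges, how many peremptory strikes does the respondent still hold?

12

Respondent allotment: 9 base + 1 × 4 alternates = 13.
Respondent peremptories used: #24 — 1 (for-cause on #18, #20, #20 don't count).
Remaining: 13 − 1 = 12.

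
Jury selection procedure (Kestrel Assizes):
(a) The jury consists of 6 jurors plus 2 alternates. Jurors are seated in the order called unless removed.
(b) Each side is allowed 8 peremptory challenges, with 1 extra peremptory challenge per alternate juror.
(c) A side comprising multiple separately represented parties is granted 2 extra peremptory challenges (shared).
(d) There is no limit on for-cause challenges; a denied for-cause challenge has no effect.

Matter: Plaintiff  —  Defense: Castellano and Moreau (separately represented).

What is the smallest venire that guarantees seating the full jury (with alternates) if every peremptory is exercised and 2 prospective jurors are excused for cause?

32

Seats to fill: 6 + 2 alternates = 8.
Peremptories — Plaintiff: 8 + 1×2 = 10; Defense: 8 + 1×2 + 2 = 12; total 22.
For-cause removals: 2.
Minimum venire: 8 + 22 + 2 = 32.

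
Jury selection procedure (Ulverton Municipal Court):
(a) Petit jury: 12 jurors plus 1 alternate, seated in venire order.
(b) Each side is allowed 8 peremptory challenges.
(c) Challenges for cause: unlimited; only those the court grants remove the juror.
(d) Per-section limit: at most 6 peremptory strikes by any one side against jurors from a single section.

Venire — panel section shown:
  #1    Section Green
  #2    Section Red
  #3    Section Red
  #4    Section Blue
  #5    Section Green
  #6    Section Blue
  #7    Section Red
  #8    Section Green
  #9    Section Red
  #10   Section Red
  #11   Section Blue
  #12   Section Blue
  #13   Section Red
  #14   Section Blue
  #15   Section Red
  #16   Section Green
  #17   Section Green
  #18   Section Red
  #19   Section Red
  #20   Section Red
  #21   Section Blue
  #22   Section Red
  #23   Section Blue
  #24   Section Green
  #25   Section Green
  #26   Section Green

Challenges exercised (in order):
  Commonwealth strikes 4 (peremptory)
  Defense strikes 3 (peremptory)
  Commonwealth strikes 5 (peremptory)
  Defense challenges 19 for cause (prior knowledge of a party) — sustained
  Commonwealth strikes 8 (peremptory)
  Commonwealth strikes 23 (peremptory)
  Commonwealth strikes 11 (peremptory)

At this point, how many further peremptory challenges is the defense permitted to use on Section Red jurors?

5

Defense peremptories so far: #3 — 1 of 8 used, 7 left overall.
Against Section Red: #3 — 1 used; per-section cap 6 leaves 5.
Binding limit: min(7, 5) = 5.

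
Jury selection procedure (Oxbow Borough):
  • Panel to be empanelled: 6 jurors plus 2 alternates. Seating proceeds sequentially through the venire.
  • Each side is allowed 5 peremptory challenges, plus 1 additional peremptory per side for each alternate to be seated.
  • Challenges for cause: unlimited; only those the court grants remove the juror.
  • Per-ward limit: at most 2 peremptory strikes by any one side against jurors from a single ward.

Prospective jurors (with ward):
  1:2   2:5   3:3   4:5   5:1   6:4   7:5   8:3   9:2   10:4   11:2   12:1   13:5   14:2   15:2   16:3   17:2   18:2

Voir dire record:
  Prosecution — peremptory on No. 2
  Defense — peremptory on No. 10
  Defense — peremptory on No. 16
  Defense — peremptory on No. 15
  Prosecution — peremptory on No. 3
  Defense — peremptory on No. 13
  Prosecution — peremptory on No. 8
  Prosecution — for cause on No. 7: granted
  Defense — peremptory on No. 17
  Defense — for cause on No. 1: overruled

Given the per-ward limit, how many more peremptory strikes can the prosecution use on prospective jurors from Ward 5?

1

Prosecution peremptories so far: #2, #3, #8 — 3 of 7 used, 4 left overall.
Against Ward 5: #2 — 1 used; per-ward cap 2 leaves 1.
Binding limit: min(4, 1) = 1.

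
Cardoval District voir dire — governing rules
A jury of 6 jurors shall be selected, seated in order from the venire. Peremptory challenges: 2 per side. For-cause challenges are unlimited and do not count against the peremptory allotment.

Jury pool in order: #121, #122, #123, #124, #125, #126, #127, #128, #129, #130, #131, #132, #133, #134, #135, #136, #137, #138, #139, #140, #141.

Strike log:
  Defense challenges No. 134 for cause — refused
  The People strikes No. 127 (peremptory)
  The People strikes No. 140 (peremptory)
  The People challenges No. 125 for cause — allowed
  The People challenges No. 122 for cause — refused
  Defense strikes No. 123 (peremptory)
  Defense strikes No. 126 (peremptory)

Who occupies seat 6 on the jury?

Removed: #123, #125, #126, #127, #140. (#122, #134 stay — for-cause denied.)
Seating in order: seats 1–6 → #121, #122, #124, #128, #129, #130.
So seat 6 is #130.

130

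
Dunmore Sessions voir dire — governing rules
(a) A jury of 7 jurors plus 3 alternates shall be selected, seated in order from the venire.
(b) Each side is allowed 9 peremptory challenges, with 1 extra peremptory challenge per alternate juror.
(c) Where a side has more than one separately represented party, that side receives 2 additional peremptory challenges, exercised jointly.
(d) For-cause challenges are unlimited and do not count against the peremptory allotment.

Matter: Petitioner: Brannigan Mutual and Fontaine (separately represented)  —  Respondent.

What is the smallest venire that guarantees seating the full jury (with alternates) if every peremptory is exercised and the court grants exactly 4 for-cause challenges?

Seats to fill: 7 + 3 alternates = 10.
Peremptories — Petitioner: 9 + 1×3 + 2 = 14; Respondent: 9 + 1×3 = 12; total 26.
For-cause removals: 4.
Minimum venire: 10 + 26 + 4 = 40.

40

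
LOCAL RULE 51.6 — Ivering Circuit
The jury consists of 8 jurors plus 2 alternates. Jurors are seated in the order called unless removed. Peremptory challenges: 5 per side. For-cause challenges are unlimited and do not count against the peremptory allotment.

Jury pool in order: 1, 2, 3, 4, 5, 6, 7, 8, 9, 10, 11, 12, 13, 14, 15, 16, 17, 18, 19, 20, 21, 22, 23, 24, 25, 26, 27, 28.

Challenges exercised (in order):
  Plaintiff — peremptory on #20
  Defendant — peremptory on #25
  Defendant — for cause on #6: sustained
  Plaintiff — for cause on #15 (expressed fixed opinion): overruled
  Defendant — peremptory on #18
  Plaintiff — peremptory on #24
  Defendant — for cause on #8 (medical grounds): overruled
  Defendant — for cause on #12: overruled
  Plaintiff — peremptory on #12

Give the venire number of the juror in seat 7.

8

Removed: #6, #12, #18, #20, #24, #25. (#8, #15 stay — for-cause denied.)
Seating in order: seats 1–8 → #1, #2, #3, #4, #5, #7, #8, #9; alternates → #10, #11.
So seat 7 is #8.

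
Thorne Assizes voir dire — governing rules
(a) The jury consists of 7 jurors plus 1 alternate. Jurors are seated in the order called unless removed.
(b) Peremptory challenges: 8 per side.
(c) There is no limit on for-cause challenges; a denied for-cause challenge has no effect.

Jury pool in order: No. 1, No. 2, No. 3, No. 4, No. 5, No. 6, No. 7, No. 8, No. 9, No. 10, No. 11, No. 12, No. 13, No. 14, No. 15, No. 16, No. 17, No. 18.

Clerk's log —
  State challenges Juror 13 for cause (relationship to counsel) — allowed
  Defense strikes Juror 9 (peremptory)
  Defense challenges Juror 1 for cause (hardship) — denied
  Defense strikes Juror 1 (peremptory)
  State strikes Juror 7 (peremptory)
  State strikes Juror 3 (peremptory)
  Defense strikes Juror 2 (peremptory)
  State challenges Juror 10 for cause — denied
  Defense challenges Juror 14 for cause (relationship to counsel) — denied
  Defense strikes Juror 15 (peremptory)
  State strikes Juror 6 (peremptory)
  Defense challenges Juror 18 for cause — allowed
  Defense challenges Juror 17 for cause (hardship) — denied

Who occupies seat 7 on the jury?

Removed: #1, #2, #3, #6, #7, #9, #13, #15, #18. (#10, #14, #17 stay — for-cause denied.)
Seating in order: seats 1–7 → #4, #5, #8, #10, #11, #12, #14; alternates → #16.
So seat 7 is #14.

14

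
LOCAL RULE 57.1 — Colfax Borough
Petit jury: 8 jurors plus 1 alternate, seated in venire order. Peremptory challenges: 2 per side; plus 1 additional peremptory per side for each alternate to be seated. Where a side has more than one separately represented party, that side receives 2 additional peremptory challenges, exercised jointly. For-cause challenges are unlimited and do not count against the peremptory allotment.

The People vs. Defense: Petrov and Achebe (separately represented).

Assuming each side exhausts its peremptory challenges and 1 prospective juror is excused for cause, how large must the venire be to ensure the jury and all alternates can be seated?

18

Seats to fill: 8 + 1 alternates = 9.
Peremptories — The People: 2 + 1×1 = 3; Defense: 2 + 1×1 + 2 = 5; total 8.
For-cause removals: 1.
Minimum venire: 9 + 8 + 1 = 18.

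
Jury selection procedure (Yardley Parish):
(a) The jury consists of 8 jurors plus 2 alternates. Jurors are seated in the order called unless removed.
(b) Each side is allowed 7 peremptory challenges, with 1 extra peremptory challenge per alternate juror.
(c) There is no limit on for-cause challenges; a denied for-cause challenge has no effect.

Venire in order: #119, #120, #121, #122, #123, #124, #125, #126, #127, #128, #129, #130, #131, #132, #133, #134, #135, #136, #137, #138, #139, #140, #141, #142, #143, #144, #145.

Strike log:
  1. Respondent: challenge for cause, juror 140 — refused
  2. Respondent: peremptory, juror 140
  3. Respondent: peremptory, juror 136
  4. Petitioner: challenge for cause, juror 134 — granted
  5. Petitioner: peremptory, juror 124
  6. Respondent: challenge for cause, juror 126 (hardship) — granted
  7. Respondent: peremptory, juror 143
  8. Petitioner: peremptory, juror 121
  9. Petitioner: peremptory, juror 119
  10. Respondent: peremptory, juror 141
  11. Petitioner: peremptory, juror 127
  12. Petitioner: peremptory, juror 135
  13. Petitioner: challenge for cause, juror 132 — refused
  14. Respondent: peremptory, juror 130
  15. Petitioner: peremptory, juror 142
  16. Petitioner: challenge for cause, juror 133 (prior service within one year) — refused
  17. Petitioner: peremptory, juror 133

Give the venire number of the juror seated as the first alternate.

137

Removed: #119, #121, #124, #126, #127, #130, #133, #134, #135, #136, #140, #141, #142, #143. (#132 stays — for-cause denied.)
Seating in order: seats 1–8 → #120, #122, #123, #125, #128, #129, #131, #132; alternates → #137, #138.
So alternate 1 is #137.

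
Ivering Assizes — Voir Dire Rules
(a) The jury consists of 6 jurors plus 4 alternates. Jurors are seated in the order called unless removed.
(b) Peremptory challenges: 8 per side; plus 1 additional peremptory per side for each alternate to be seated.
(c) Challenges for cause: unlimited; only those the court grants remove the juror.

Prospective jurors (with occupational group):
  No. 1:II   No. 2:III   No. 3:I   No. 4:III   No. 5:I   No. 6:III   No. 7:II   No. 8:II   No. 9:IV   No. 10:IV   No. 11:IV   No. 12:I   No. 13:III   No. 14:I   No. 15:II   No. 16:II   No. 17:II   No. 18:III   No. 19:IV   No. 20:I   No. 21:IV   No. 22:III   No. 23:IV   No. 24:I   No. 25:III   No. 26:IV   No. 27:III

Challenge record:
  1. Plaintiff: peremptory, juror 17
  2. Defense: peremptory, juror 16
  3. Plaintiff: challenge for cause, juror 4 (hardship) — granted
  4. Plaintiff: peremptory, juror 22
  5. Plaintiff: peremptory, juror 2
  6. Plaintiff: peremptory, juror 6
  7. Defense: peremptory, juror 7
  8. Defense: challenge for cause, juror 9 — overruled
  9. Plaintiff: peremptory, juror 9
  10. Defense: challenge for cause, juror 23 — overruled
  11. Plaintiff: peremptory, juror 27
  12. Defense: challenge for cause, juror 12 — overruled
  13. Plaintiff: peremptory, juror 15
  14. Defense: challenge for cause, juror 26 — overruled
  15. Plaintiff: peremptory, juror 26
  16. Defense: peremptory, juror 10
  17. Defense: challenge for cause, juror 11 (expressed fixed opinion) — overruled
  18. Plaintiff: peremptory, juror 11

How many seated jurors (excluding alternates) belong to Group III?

Removed: #2, #4, #6, #7, #9, #10, #11, #15, #16, #17, #22, #26, #27.
Seated jurors 1–6: #1, #3, #5, #8, #12, #13 (alternates #14, #18, #19, #20 not counted).
Of those, in Group III: #13 → 1.

1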